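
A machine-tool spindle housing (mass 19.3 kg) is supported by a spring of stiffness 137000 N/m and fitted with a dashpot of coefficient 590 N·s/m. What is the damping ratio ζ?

ω_n = √(k/m) = √(137000/19.3) = 84.25 rad/s.
Critical damping c_c = 2√(k·m) = 2√(137000 × 19.3) = 3252 N·s/m, so ζ = c/c_c = 590/3252 = 0.1814.

0.181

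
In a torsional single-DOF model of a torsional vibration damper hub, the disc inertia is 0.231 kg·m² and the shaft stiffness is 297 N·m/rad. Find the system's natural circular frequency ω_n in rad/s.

35.9 rad/s

ω_n = √(k_t/J) = √(297/0.231) = √1286 = 35.86 rad/s.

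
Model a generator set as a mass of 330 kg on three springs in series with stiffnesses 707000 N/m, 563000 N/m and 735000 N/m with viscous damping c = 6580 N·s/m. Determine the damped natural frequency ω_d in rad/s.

23.8 rad/s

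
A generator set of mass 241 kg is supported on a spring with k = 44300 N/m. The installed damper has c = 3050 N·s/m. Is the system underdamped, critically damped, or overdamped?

underdamped

c_c = 2√(k·m) = 6535 N·s/m; ζ = c/c_c = 3050/6535 = 0.467.
Since ζ < 1 the system is underdamped.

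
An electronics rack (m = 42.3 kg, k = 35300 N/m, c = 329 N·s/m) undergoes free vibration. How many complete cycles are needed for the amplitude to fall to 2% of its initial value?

5 cycles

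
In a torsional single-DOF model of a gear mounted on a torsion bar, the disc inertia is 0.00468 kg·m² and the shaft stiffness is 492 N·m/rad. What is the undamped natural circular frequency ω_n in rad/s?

ω_n = √(k_t/J) = √(492/0.00468) = √105100 = 324.2 rad/s.

324 rad/s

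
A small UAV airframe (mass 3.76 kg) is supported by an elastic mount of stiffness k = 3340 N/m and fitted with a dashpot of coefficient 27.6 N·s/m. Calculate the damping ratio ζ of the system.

0.123

ω_n = √(k/m) = √(3340/3.76) = 29.80 rad/s.
Critical damping c_c = 2√(k·m) = 2√(3340 × 3.76) = 224.1 N·s/m, so ζ = c/c_c = 27.6/224.1 = 0.1231.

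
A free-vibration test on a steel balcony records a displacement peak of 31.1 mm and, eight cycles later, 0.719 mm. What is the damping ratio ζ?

0.0747

Logarithmic decrement δ = (1/n)·ln(x₀/x_n) = (1/8)·ln(31.1/0.719) = (1/8)·ln(43.25) = 0.4709.
ζ = δ/√(4π² + δ²) = 0.4709/√(39.48 + 0.222) = 0.4709/6.301 = 0.07473.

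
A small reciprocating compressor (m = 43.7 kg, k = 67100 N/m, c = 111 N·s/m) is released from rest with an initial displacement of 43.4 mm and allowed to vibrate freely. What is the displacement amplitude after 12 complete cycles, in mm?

3.76 mm

ζ = c/(2√(km)) = 111/(2√(67100 × 43.7)) = 111/3425 = 0.03241.
Logarithmic decrement δ = 2πζ/√(1 − ζ²) = 2π × 0.03241/√(1 − 0.00105) = 0.2038.
After n cycles, x_n/x₀ = e^(−nδ), so x_12 = 43.4 × e^(−12 × 0.2038) = 43.4 × 0.08673 = 3.764 mm.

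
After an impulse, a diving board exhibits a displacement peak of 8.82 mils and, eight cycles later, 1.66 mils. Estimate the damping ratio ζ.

Logarithmic decrement δ = (1/n)·ln(x₀/x_n) = (1/8)·ln(8.82/1.66) = (1/8)·ln(5.313) = 0.2088.
ζ = δ/√(4π² + δ²) = 0.2088/√(39.48 + 0.0436) = 0.2088/6.287 = 0.03321.

0.0332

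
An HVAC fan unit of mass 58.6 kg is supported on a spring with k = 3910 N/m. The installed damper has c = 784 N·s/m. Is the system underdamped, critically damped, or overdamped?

underdamped

c_c = 2√(k·m) = 957.3 N·s/m; ζ = c/c_c = 784/957.3 = 0.819.
Since ζ < 1 the system is underdamped.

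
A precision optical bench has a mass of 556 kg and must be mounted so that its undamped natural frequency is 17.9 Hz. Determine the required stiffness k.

7030000 N/m

ω_n = 2πf_n = 2π × 17.9 = 112.5 rad/s.
k = m·ω_n² = 556 × 112.5² = 556 × 12650 = 7033000 N/m.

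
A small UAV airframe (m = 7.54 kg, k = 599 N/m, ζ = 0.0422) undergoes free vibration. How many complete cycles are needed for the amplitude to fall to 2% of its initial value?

15 cycles

Logarithmic decrement δ = 2πζ/√(1 − ζ²) = 2π × 0.04220/√(1 − 0.00178) = 0.2654.
x_n/x₀ = e^(−nδ) ≤ 0.02; take ln: n ≥ ln(1/0.02)/δ = 3.912/0.2654 = 14.74.
So 15 complete cycles are required.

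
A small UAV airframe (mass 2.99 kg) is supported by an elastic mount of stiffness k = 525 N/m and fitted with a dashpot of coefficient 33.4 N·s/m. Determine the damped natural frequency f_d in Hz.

1.91 Hz

ω_n = √(k/m) = √(525.0/2.99) = 13.25 rad/s.
Critical damping c_c = 2√(k·m) = 2√(525.0 × 2.99) = 79.24 N·s/m, so ζ = c/c_c = 33.4/79.24 = 0.4215.
ω_d = ω_n√(1 − ζ²) = 13.25 × √(1 − 0.178) = 12.02 rad/s.
f_d = ω_d/(2π) = 1.912 Hz.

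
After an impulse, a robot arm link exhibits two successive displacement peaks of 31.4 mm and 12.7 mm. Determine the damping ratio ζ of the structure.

Logarithmic decrement δ = (1/n)·ln(x₀/x_n) = (1/1)·ln(31.4/12.7) = (1/1)·ln(2.472) = 0.9052.
ζ = δ/√(4π² + δ²) = 0.9052/√(39.48 + 0.819) = 0.9052/6.348 = 0.1426.

0.143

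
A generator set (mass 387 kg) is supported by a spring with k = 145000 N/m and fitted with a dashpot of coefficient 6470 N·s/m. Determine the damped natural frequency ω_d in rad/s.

ω_n = √(k/m) = √(145000/387) = 19.36 rad/s.
Critical damping c_c = 2√(k·m) = 2√(145000 × 387) = 14980 N·s/m, so ζ = c/c_c = 6470/14980 = 0.4319.
ω_d = ω_n√(1 − ζ²) = 19.36 × √(1 − 0.186) = 17.46 rad/s.

17.5 rad/s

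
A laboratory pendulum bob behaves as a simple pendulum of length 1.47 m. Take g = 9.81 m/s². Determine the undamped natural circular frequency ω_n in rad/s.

For a simple pendulum ω_n = √(g/L) = √(9.81/1.47) = √6.673 = 2.583 rad/s.

2.58 rad/s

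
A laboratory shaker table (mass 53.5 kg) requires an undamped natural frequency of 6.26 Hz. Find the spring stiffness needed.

ω_n = 2πf_n = 2π × 6.26 = 39.33 rad/s.
k = m·ω_n² = 53.5 × 39.33² = 53.5 × 1547 = 82770 N/m.

82800 N/m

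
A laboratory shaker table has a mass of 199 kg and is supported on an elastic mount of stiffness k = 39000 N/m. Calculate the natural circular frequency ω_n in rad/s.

14.0 rad/s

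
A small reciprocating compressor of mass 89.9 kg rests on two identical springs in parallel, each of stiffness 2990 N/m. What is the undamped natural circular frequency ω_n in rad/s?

Parallel springs add: k_eq = 2 × 2990 = 5980 N/m.
ω_n = √(k_eq/m) = √(5980/89.9) = √66.52 = 8.156 rad/s.

8.16 rad/s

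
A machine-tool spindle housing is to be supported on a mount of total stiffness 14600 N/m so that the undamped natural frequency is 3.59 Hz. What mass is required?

28.7 kg

ω_n = 2πf_n = 2π × 3.59 = 22.56 rad/s.
m = k/ω_n² = 14600/22.56² = 14600/508.8 = 28.69 kg.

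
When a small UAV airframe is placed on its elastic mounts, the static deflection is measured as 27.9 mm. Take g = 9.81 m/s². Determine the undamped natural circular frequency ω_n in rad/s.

ω_n = √(g/δ_st) = √(9.81/0.0279) = √351.6 = 18.75 rad/s.

18.8 rad/s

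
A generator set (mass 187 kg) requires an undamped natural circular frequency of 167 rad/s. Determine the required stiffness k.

5220000 N/m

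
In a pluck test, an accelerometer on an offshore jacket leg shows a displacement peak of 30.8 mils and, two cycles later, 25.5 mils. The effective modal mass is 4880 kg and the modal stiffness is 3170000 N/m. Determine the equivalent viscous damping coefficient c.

Logarithmic decrement δ = (1/n)·ln(x₀/x_n) = (1/2)·ln(30.8/25.5) = (1/2)·ln(1.208) = 0.09442.
ζ = δ/√(4π² + δ²) = 0.09442/√(39.48 + 0.00891) = 0.09442/6.284 = 0.01503.
c = ζ · 2√(km) = 0.01503 × 2√(3170000 × 4880) = 0.01503 × 248800 = 3738 N·s/m.

3740 N·s/m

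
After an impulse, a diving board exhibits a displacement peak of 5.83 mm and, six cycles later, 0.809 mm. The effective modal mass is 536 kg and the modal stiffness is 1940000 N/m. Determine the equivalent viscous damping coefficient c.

3370 N·s/m

Logarithmic decrement δ = (1/n)·ln(x₀/x_n) = (1/6)·ln(5.83/0.809) = (1/6)·ln(7.206) = 0.3292.
ζ = δ/√(4π² + δ²) = 0.3292/√(39.48 + 0.108) = 0.3292/6.292 = 0.05232.
c = ζ · 2√(km) = 0.05232 × 2√(1940000 × 536) = 0.05232 × 64490 = 3374 N·s/m.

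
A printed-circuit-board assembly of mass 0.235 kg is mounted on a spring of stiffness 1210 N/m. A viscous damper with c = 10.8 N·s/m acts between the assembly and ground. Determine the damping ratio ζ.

ω_n = √(k/m) = √(1210/0.235) = 71.76 rad/s.
Critical damping c_c = 2√(k·m) = 2√(1210 × 0.235) = 33.73 N·s/m, so ζ = c/c_c = 10.8/33.73 = 0.3202.

0.320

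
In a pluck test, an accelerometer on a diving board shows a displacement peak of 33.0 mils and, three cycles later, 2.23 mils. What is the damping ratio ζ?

0.142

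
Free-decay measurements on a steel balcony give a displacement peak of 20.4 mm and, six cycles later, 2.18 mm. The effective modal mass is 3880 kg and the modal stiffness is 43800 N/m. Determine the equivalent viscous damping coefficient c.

Logarithmic decrement δ = (1/n)·ln(x₀/x_n) = (1/6)·ln(20.4/2.18) = (1/6)·ln(9.358) = 0.3727.
ζ = δ/√(4π² + δ²) = 0.3727/√(39.48 + 0.139) = 0.3727/6.294 = 0.05921.
c = ζ · 2√(km) = 0.05921 × 2√(43800 × 3880) = 0.05921 × 26070 = 1544 N·s/m.

1540 N·s/m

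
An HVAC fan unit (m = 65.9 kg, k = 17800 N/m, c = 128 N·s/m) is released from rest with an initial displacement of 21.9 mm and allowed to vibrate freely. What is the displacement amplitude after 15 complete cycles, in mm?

0.0827 mm

ζ = c/(2√(km)) = 128/(2√(17800 × 65.9)) = 128/2166 = 0.05909.
Logarithmic decrement δ = 2πζ/√(1 − ζ²) = 2π × 0.05909/√(1 − 0.00349) = 0.3719.
After n cycles, x_n/x₀ = e^(−nδ), so x_15 = 21.9 × e^(−15 × 0.3719) = 21.9 × 0.003776 = 0.08270 mm.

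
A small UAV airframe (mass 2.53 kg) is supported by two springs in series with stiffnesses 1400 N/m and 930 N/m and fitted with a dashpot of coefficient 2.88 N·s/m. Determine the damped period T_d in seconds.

0.423 s

Series springs: 1/k_eq = 1/1400 + 1/930 = 0.001790, so k_eq = 558.8 N/m.
ω_n = √(k_eq/m) = √(558.8/2.53) = 14.86 rad/s.
Critical damping c_c = 2√(k_eq·m) = 2√(558.8 × 2.53) = 75.20 N·s/m, so ζ = c/c_c = 2.88/75.20 = 0.03830.
ω_d = ω_n√(1 − ζ²) = 14.86 × √(1 − 0.00147) = 14.85 rad/s.
T_d = 2π/ω_d = 0.4231 s.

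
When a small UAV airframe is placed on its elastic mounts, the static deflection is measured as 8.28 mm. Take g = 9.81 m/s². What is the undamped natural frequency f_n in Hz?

5.48 Hz

ω_n = √(g/δ_st) = √(9.81/0.00828) = √1185 = 34.42 rad/s.
f_n = ω_n/(2π) = 34.42/6.283 = 5.478 Hz.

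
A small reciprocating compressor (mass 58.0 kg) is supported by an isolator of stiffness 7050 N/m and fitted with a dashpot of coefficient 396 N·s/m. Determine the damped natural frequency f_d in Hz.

1.67 Hz

ω_n = √(k/m) = √(7050/58.0) = 11.03 rad/s.
Critical damping c_c = 2√(k·m) = 2√(7050 × 58.0) = 1279 N·s/m, so ζ = c/c_c = 396/1279 = 0.3096.
ω_d = ω_n√(1 − ζ²) = 11.03 × √(1 − 0.0959) = 10.48 rad/s.
f_d = ω_d/(2π) = 1.668 Hz.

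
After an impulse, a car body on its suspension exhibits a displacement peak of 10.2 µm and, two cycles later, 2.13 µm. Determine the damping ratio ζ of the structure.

Logarithmic decrement δ = (1/n)·ln(x₀/x_n) = (1/2)·ln(10.2/2.13) = (1/2)·ln(4.789) = 0.7831.
ζ = δ/√(4π² + δ²) = 0.7831/√(39.48 + 0.613) = 0.7831/6.332 = 0.1237.

0.124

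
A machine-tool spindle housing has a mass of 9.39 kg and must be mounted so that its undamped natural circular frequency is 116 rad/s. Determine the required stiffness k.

126000 N/m

k = m·ω_n² = 9.39 × 116.0² = 9.39 × 13460 = 126400 N/m.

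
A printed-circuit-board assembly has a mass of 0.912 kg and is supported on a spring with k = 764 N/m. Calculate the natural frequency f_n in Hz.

4.61 Hz

ω_n = √(k/m) = √(764.0/0.912) = √837.7 = 28.94 rad/s.
f_n = ω_n/(2π) = 28.94/6.283 = 4.606 Hz.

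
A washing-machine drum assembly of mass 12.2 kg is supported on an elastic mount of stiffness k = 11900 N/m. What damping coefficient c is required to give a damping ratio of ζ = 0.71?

c_c = 2√(k·m) = 2√(11900 × 12.2) = 762.0 N·s/m.
c = ζ·c_c = 0.71 × 762.0 = 541.1 N·s/m.

541 N·s/m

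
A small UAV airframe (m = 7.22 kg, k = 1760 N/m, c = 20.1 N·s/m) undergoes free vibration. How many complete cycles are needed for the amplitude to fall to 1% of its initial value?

ζ = c/(2√(km)) = 20.1/(2√(1760 × 7.22)) = 20.1/225.5 = 0.08915.
Logarithmic decrement δ = 2πζ/√(1 − ζ²) = 2π × 0.08915/√(1 − 0.00795) = 0.5624.
x_n/x₀ = e^(−nδ) ≤ 0.01; take ln: n ≥ ln(1/0.01)/δ = 4.605/0.5624 = 8.188.
So 9 complete cycles are required.

9 cycles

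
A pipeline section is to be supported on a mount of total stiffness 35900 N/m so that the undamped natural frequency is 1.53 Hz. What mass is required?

388 kg

ω_n = 2πf_n = 2π × 1.53 = 9.613 rad/s.
m = k/ω_n² = 35900/9.613² = 35900/92.42 = 388.5 kg.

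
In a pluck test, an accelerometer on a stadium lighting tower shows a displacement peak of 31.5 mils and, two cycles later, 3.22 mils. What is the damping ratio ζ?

Logarithmic decrement δ = (1/n)·ln(x₀/x_n) = (1/2)·ln(31.5/3.22) = (1/2)·ln(9.783) = 1.140.
ζ = δ/√(4π² + δ²) = 1.140/√(39.48 + 1.30) = 1.140/6.386 = 0.1786.

0.179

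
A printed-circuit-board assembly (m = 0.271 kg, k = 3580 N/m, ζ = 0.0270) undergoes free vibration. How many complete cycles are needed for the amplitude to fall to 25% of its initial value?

Logarithmic decrement δ = 2πζ/√(1 − ζ²) = 2π × 0.02700/√(1 − 0.000729) = 0.1697.
x_n/x₀ = e^(−nδ) ≤ 0.25; take ln: n ≥ ln(1/0.25)/δ = 1.386/0.1697 = 8.169.
So 9 complete cycles are required.

9 cycles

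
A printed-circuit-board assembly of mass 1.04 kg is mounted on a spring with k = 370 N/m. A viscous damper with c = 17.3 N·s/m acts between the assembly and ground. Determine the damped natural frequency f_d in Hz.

ω_n = √(k/m) = √(370.0/1.04) = 18.86 rad/s.
Critical damping c_c = 2√(k·m) = 2√(370.0 × 1.04) = 39.23 N·s/m, so ζ = c/c_c = 17.3/39.23 = 0.4410.
ω_d = ω_n√(1 − ζ²) = 18.86 × √(1 − 0.194) = 16.93 rad/s.
f_d = ω_d/(2π) = 2.694 Hz.

2.69 Hz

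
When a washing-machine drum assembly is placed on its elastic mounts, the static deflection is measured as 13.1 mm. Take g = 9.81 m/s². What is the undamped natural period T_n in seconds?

ω_n = √(g/δ_st) = √(9.81/0.0131) = √748.9 = 27.37 rad/s.
T_n = 2π/ω_n = 6.283/27.37 = 0.2296 s.

0.230 s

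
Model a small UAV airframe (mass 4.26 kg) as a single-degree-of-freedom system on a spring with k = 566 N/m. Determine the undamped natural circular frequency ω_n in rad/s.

11.5 rad/s

ω_n = √(k/m) = √(566.0/4.26) = √132.9 = 11.53 rad/s.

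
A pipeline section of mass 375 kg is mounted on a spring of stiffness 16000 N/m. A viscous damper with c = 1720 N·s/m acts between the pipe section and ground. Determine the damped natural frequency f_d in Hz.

ω_n = √(k/m) = √(16000/375) = 6.532 rad/s.
Critical damping c_c = 2√(k·m) = 2√(16000 × 375) = 4899 N·s/m, so ζ = c/c_c = 1720/4899 = 0.3511.
ω_d = ω_n√(1 − ζ²) = 6.532 × √(1 − 0.123) = 6.116 rad/s.
f_d = ω_d/(2π) = 0.9734 Hz.

0.973 Hz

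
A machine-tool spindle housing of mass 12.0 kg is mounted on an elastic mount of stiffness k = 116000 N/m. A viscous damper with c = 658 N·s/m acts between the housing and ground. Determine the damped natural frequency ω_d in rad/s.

ω_n = √(k/m) = √(116000/12.0) = 98.32 rad/s.
Critical damping c_c = 2√(k·m) = 2√(116000 × 12.0) = 2360 N·s/m, so ζ = c/c_c = 658/2360 = 0.2789.
ω_d = ω_n√(1 − ζ²) = 98.32 × √(1 − 0.0778) = 94.42 rad/s.

94.4 rad/s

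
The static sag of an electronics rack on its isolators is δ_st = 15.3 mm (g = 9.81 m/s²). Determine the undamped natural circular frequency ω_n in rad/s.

25.3 rad/s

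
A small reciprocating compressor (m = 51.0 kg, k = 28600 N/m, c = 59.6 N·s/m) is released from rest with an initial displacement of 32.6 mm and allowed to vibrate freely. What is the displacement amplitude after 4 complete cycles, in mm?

17.5 mm

ζ = c/(2√(km)) = 59.6/(2√(28600 × 51.0)) = 59.6/2415 = 0.02467.
Logarithmic decrement δ = 2πζ/√(1 − ζ²) = 2π × 0.02467/√(1 − 0.000609) = 0.1551.
After n cycles, x_n/x₀ = e^(−nδ), so x_4 = 32.6 × e^(−4 × 0.1551) = 32.6 × 0.5378 = 17.53 mm.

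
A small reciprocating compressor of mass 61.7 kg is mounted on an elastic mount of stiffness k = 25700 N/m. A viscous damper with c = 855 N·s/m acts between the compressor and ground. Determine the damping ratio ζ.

ω_n = √(k/m) = √(25700/61.7) = 20.41 rad/s.
Critical damping c_c = 2√(k·m) = 2√(25700 × 61.7) = 2518 N·s/m, so ζ = c/c_c = 855/2518 = 0.3395.

0.339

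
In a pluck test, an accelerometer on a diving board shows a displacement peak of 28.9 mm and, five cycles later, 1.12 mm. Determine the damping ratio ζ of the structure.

0.103

Logarithmic decrement δ = (1/n)·ln(x₀/x_n) = (1/5)·ln(28.9/1.12) = (1/5)·ln(25.80) = 0.6501.
ζ = δ/√(4π² + δ²) = 0.6501/√(39.48 + 0.423) = 0.6501/6.317 = 0.1029.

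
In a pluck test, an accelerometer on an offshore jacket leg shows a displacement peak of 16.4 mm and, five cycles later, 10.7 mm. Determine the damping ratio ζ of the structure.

0.0136

Logarithmic decrement δ = (1/n)·ln(x₀/x_n) = (1/5)·ln(16.4/10.7) = (1/5)·ln(1.533) = 0.08541.
ζ = δ/√(4π² + δ²) = 0.08541/√(39.48 + 0.00729) = 0.08541/6.284 = 0.01359.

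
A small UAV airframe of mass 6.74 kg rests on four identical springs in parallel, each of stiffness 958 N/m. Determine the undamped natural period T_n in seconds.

Parallel springs add: k_eq = 4 × 958 = 3832 N/m.
ω_n = √(k_eq/m) = √(3832/6.74) = √568.5 = 23.84 rad/s.
T_n = 2π/ω_n = 6.283/23.84 = 0.2635 s.

0.264 s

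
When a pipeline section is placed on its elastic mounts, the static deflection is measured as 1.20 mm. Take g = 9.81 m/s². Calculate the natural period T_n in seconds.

ω_n = √(g/δ_st) = √(9.81/0.00120) = √8175 = 90.42 rad/s.
T_n = 2π/ω_n = 6.283/90.42 = 0.06949 s.

0.0695 s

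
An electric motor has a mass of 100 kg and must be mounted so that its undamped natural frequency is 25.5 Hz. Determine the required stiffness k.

ω_n = 2πf_n = 2π × 25.5 = 160.2 rad/s.
k = m·ω_n² = 100 × 160.2² = 100 × 25670 = 2567000 N/m.

2570000 N/m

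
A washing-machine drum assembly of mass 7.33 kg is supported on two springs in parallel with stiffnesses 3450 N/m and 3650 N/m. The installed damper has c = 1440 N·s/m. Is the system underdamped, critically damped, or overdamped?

overdamped

Parallel springs add: k_eq = 3450 + 3650 = 7100 N/m.
c_c = 2√(k_eq·m) = 456.3 N·s/m; ζ = c/c_c = 1440/456.3 = 3.16.
Since ζ > 1 the system is overdamped.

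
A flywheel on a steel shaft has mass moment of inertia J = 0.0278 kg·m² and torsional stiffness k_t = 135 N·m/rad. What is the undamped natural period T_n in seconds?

ω_n = √(k_t/J) = √(135/0.0278) = √4856 = 69.69 rad/s.
T_n = 2π/ω_n = 6.283/69.69 = 0.09016 s.

0.0902 s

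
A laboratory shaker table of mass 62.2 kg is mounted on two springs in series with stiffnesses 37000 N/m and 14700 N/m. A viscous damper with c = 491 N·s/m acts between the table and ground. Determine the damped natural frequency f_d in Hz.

Series springs: 1/k_eq = 1/37000 + 1/14700 = 9.505×10^-5, so k_eq = 10520 N/m.
ω_n = √(k_eq/m) = √(10520/62.2) = 13.01 rad/s.
Critical damping c_c = 2√(k_eq·m) = 2√(10520 × 62.2) = 1618 N·s/m, so ζ = c/c_c = 491/1618 = 0.3035.
ω_d = ω_n√(1 − ζ²) = 13.01 × √(1 − 0.0921) = 12.39 rad/s.
f_d = ω_d/(2π) = 1.972 Hz.

1.97 Hz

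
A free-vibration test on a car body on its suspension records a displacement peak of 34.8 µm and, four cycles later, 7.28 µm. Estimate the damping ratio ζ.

0.0621

Logarithmic decrement δ = (1/n)·ln(x₀/x_n) = (1/4)·ln(34.8/7.28) = (1/4)·ln(4.780) = 0.3911.
ζ = δ/√(4π² + δ²) = 0.3911/√(39.48 + 0.153) = 0.3911/6.295 = 0.06213.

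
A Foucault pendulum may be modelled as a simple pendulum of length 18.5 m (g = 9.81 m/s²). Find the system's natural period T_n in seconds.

For a simple pendulum ω_n = √(g/L) = √(9.81/18.5) = √0.5303 = 0.7282 rad/s.
T_n = 2π/ω_n = 6.283/0.7282 = 8.628 s.

8.63 s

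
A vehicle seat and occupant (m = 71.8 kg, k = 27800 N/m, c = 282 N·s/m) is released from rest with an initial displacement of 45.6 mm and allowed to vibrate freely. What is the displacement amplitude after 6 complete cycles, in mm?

ζ = c/(2√(km)) = 282/(2√(27800 × 71.8)) = 282/2826 = 0.09980.
Logarithmic decrement δ = 2πζ/√(1 − ζ²) = 2π × 0.09980/√(1 − 0.00996) = 0.6302.
After n cycles, x_n/x₀ = e^(−nδ), so x_6 = 45.6 × e^(−6 × 0.6302) = 45.6 × 0.02279 = 1.039 mm.

1.04 mm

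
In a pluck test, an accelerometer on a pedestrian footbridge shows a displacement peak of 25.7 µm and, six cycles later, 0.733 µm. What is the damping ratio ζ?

Logarithmic decrement δ = (1/n)·ln(x₀/x_n) = (1/6)·ln(25.7/0.733) = (1/6)·ln(35.06) = 0.5929.
ζ = δ/√(4π² + δ²) = 0.5929/√(39.48 + 0.351) = 0.5929/6.311 = 0.09394.

0.0939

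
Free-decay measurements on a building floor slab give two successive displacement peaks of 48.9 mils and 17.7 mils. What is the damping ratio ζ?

Logarithmic decrement δ = (1/n)·ln(x₀/x_n) = (1/1)·ln(48.9/17.7) = (1/1)·ln(2.763) = 1.016.
ζ = δ/√(4π² + δ²) = 1.016/√(39.48 + 1.03) = 1.016/6.365 = 0.1597.

0.160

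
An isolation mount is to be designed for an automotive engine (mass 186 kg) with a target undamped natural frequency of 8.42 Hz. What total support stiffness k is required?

ω_n = 2πf_n = 2π × 8.42 = 52.90 rad/s.
k = m·ω_n² = 186 × 52.90² = 186 × 2799 = 520600 N/m.

521000 N/m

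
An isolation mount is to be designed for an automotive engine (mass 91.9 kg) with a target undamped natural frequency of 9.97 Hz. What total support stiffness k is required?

361000 N/m

ω_n = 2πf_n = 2π × 9.97 = 62.64 rad/s.
k = m·ω_n² = 91.9 × 62.64² = 91.9 × 3924 = 360600 N/m.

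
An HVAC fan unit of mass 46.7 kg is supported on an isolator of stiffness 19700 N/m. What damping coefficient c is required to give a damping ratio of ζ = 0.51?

c_c = 2√(k·m) = 2√(19700 × 46.7) = 1918 N·s/m.
c = ζ·c_c = 0.51 × 1918 = 978.3 N·s/m.

978 N·s/m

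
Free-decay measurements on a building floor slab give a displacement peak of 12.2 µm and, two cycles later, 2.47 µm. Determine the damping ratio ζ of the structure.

Logarithmic decrement δ = (1/n)·ln(x₀/x_n) = (1/2)·ln(12.2/2.47) = (1/2)·ln(4.939) = 0.7986.
ζ = δ/√(4π² + δ²) = 0.7986/√(39.48 + 0.638) = 0.7986/6.334 = 0.1261.

0.126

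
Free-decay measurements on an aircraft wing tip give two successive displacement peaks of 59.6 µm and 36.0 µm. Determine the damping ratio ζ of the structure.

Logarithmic decrement δ = (1/n)·ln(x₀/x_n) = (1/1)·ln(59.6/36.0) = (1/1)·ln(1.656) = 0.5041.
ζ = δ/√(4π² + δ²) = 0.5041/√(39.48 + 0.254) = 0.5041/6.303 = 0.07998.

0.0800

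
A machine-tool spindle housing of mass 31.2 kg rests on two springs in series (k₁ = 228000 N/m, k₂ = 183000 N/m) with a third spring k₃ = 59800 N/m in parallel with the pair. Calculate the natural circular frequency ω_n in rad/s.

Series pair: k_s = k₁k₂/(k₁+k₂) = (228000)(183000)/(228000 + 183000) = 101500 N/m. In parallel with k₃: k_eq = 101500 + 59800 = 161300 N/m.
ω_n = √(k_eq/m) = √(161300/31.2) = √5170 = 71.91 rad/s.

71.9 rad/s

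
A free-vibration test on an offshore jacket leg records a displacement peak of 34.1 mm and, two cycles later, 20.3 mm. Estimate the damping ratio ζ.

0.0412

Logarithmic decrement δ = (1/n)·ln(x₀/x_n) = (1/2)·ln(34.1/20.3) = (1/2)·ln(1.680) = 0.2593.
ζ = δ/√(4π² + δ²) = 0.2593/√(39.48 + 0.0673) = 0.2593/6.289 = 0.04124.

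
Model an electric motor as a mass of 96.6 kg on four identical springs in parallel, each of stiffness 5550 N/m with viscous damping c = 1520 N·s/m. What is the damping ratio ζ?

Parallel springs add: k_eq = 4 × 5550 = 22200 N/m.
ω_n = √(k_eq/m) = √(22200/96.6) = 15.16 rad/s.
Critical damping c_c = 2√(k_eq·m) = 2√(22200 × 96.6) = 2929 N·s/m, so ζ = c/c_c = 1520/2929 = 0.5190.

0.519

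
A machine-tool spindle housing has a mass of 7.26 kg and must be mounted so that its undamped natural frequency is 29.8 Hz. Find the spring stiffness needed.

ω_n = 2πf_n = 2π × 29.8 = 187.2 rad/s.
k = m·ω_n² = 7.26 × 187.2² = 7.26 × 35060 = 254500 N/m.

255000 N/m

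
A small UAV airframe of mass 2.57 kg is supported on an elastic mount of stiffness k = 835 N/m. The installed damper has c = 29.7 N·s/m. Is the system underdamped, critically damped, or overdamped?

c_c = 2√(k·m) = 92.65 N·s/m; ζ = c/c_c = 29.7/92.65 = 0.321.
Since ζ < 1 the system is underdamped.

underdamped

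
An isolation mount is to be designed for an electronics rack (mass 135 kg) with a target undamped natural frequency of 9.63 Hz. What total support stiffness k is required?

494000 N/m

ω_n = 2πf_n = 2π × 9.63 = 60.51 rad/s.
k = m·ω_n² = 135 × 60.51² = 135 × 3661 = 494200 N/m.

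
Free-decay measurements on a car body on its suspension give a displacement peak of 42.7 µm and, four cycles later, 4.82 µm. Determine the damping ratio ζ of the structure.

0.0865

Logarithmic decrement δ = (1/n)·ln(x₀/x_n) = (1/4)·ln(42.7/4.82) = (1/4)·ln(8.859) = 0.5454.
ζ = δ/√(4π² + δ²) = 0.5454/√(39.48 + 0.297) = 0.5454/6.307 = 0.08647.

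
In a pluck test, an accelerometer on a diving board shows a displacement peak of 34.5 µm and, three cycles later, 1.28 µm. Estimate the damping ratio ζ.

0.172

Logarithmic decrement δ = (1/n)·ln(x₀/x_n) = (1/3)·ln(34.5/1.28) = (1/3)·ln(26.95) = 1.098.
ζ = δ/√(4π² + δ²) = 1.098/√(39.48 + 1.21) = 1.098/6.378 = 0.1721.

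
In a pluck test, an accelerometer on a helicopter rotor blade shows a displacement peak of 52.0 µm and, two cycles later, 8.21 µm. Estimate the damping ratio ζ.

Logarithmic decrement δ = (1/n)·ln(x₀/x_n) = (1/2)·ln(52.0/8.21) = (1/2)·ln(6.334) = 0.9229.
ζ = δ/√(4π² + δ²) = 0.9229/√(39.48 + 0.852) = 0.9229/6.351 = 0.1453.

0.145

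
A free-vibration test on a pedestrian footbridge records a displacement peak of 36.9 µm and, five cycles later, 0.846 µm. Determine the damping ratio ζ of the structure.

0.119

Logarithmic decrement δ = (1/n)·ln(x₀/x_n) = (1/5)·ln(36.9/0.846) = (1/5)·ln(43.62) = 0.7551.
ζ = δ/√(4π² + δ²) = 0.7551/√(39.48 + 0.570) = 0.7551/6.328 = 0.1193.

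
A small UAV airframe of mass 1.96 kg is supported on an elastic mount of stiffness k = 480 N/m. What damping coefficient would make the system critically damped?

61.3 N·s/m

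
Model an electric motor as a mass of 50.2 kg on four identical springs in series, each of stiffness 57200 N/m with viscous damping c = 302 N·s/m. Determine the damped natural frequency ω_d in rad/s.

Series springs: 1/k_eq = 4/57200, so k_eq = 57200/4 = 14300 N/m.
ω_n = √(k_eq/m) = √(14300/50.2) = 16.88 rad/s.
Critical damping c_c = 2√(k_eq·m) = 2√(14300 × 50.2) = 1695 N·s/m, so ζ = c/c_c = 302/1695 = 0.1782.
ω_d = ω_n√(1 − ζ²) = 16.88 × √(1 − 0.0318) = 16.61 rad/s.

16.6 rad/s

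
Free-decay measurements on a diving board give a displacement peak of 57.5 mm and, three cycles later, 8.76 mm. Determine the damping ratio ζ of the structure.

Logarithmic decrement δ = (1/n)·ln(x₀/x_n) = (1/3)·ln(57.5/8.76) = (1/3)·ln(6.564) = 0.6272.
ζ = δ/√(4π² + δ²) = 0.6272/√(39.48 + 0.393) = 0.6272/6.314 = 0.09933.

0.0993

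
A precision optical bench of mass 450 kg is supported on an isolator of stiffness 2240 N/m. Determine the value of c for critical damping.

c_c = 2√(k·m) = 2√(2240 × 450) = 2 × 1004 = 2008 N·s/m.

2010 N·s/m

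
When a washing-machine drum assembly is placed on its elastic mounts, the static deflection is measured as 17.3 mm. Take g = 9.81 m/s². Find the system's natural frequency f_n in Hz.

3.79 Hz

ω_n = √(g/δ_st) = √(9.81/0.0173) = √567.1 = 23.81 rad/s.
f_n = ω_n/(2π) = 23.81/6.283 = 3.790 Hz.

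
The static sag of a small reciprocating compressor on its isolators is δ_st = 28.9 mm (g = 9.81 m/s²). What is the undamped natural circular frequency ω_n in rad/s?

18.4 rad/s

ω_n = √(g/δ_st) = √(9.81/0.0289) = √339.4 = 18.42 rad/s.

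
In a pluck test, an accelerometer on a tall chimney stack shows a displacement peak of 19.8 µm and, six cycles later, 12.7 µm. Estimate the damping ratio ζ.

0.0118

Logarithmic decrement δ = (1/n)·ln(x₀/x_n) = (1/6)·ln(19.8/12.7) = (1/6)·ln(1.559) = 0.07401.
ζ = δ/√(4π² + δ²) = 0.07401/√(39.48 + 0.00548) = 0.07401/6.284 = 0.01178.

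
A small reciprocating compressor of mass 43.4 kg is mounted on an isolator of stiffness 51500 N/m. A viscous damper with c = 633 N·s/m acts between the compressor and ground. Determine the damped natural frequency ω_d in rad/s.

33.7 rad/s

ω_n = √(k/m) = √(51500/43.4) = 34.45 rad/s.
Critical damping c_c = 2√(k·m) = 2√(51500 × 43.4) = 2990 N·s/m, so ζ = c/c_c = 633/2990 = 0.2117.
ω_d = ω_n√(1 − ζ²) = 34.45 × √(1 − 0.0448) = 33.67 rad/s.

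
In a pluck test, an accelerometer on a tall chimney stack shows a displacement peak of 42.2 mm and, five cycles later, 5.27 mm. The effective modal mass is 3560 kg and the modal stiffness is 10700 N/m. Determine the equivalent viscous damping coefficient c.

816 N·s/m

Logarithmic decrement δ = (1/n)·ln(x₀/x_n) = (1/5)·ln(42.2/5.27) = (1/5)·ln(8.008) = 0.4161.
ζ = δ/√(4π² + δ²) = 0.4161/√(39.48 + 0.173) = 0.4161/6.297 = 0.06608.
c = ζ · 2√(km) = 0.06608 × 2√(10700 × 3560) = 0.06608 × 12340 = 815.6 N·s/m.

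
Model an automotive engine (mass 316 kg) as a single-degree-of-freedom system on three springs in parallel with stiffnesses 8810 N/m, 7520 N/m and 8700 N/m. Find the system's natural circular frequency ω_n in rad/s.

Parallel springs add: k_eq = 8810 + 7520 + 8700 = 25030 N/m.
ω_n = √(k_eq/m) = √(25030/316) = √79.21 = 8.900 rad/s.

8.90 rad/s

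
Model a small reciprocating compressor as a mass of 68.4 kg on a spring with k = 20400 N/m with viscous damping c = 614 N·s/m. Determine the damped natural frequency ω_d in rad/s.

ω_n = √(k/m) = √(20400/68.4) = 17.27 rad/s.
Critical damping c_c = 2√(k·m) = 2√(20400 × 68.4) = 2363 N·s/m, so ζ = c/c_c = 614/2363 = 0.2599.
ω_d = ω_n√(1 − ζ²) = 17.27 × √(1 − 0.0675) = 16.68 rad/s.

16.7 rad/s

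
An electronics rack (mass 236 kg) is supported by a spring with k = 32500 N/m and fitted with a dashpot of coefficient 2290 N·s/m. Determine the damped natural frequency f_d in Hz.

1.70 Hz

ω_n = √(k/m) = √(32500/236) = 11.74 rad/s.
Critical damping c_c = 2√(k·m) = 2√(32500 × 236) = 5539 N·s/m, so ζ = c/c_c = 2290/5539 = 0.4134.
ω_d = ω_n√(1 − ζ²) = 11.74 × √(1 − 0.171) = 10.69 rad/s.
f_d = ω_d/(2π) = 1.701 Hz.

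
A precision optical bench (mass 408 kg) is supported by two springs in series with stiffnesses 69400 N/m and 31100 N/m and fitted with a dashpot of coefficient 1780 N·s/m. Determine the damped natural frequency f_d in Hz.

Series springs: 1/k_eq = 1/69400 + 1/31100 = 4.656×10^-5, so k_eq = 21480 N/m.
ω_n = √(k_eq/m) = √(21480/408) = 7.255 rad/s.
Critical damping c_c = 2√(k_eq·m) = 2√(21480 × 408) = 5920 N·s/m, so ζ = c/c_c = 1780/5920 = 0.3007.
ω_d = ω_n√(1 − ζ²) = 7.255 × √(1 − 0.0904) = 6.919 rad/s.
f_d = ω_d/(2π) = 1.101 Hz.

1.10 Hz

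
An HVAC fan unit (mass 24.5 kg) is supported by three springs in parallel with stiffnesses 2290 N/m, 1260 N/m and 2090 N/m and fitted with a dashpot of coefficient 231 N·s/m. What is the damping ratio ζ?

0.311

Parallel springs add: k_eq = 2290 + 1260 + 2090 = 5640 N/m.
ω_n = √(k_eq/m) = √(5640/24.5) = 15.17 rad/s.
Critical damping c_c = 2√(k_eq·m) = 2√(5640 × 24.5) = 743.5 N·s/m, so ζ = c/c_c = 231/743.5 = 0.3107.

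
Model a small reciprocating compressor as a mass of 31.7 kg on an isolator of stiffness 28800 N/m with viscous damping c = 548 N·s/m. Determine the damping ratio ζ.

ω_n = √(k/m) = √(28800/31.7) = 30.14 rad/s.
Critical damping c_c = 2√(k·m) = 2√(28800 × 31.7) = 1911 N·s/m, so ζ = c/c_c = 548/1911 = 0.2868.

0.287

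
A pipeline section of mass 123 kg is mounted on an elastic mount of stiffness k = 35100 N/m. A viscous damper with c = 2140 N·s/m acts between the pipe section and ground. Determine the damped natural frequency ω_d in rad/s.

14.5 rad/s

ω_n = √(k/m) = √(35100/123) = 16.89 rad/s.
Critical damping c_c = 2√(k·m) = 2√(35100 × 123) = 4156 N·s/m, so ζ = c/c_c = 2140/4156 = 0.5150.
ω_d = ω_n√(1 − ζ²) = 16.89 × √(1 − 0.265) = 14.48 rad/s.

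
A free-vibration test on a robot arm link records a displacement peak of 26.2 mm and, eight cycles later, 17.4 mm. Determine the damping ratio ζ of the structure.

Logarithmic decrement δ = (1/n)·ln(x₀/x_n) = (1/8)·ln(26.2/17.4) = (1/8)·ln(1.506) = 0.05116.
ζ = δ/√(4π² + δ²) = 0.05116/√(39.48 + 0.00262) = 0.05116/6.283 = 0.008142.

0.00814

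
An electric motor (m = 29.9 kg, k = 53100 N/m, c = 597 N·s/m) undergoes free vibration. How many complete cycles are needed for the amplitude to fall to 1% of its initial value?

4 cycles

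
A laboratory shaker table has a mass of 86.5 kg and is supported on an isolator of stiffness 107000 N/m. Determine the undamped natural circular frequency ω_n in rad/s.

35.2 rad/s

ω_n = √(k/m) = √(107000/86.5) = √1237 = 35.17 rad/s.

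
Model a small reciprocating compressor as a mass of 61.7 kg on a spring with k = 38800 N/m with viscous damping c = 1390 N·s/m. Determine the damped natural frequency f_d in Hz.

3.57 Hz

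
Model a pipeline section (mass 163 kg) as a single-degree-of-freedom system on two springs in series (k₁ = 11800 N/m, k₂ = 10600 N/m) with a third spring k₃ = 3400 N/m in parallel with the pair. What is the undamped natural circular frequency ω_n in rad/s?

Series pair: k_s = k₁k₂/(k₁+k₂) = (11800)(10600)/(11800 + 10600) = 5584 N/m. In parallel with k₃: k_eq = 5584 + 3400 = 8984 N/m.
ω_n = √(k_eq/m) = √(8984/163) = √55.12 = 7.424 rad/s.

7.42 rad/s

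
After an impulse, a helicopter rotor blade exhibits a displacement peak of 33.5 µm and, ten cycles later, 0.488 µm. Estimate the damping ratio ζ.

0.0672

Logarithmic decrement δ = (1/n)·ln(x₀/x_n) = (1/10)·ln(33.5/0.488) = (1/10)·ln(68.65) = 0.4229.
ζ = δ/√(4π² + δ²) = 0.4229/√(39.48 + 0.179) = 0.4229/6.297 = 0.06715.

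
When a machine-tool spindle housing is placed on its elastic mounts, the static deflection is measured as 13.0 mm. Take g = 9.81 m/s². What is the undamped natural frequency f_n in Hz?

4.37 Hz

ω_n = √(g/δ_st) = √(9.81/0.0130) = √754.6 = 27.47 rad/s.
f_n = ω_n/(2π) = 27.47/6.283 = 4.372 Hz.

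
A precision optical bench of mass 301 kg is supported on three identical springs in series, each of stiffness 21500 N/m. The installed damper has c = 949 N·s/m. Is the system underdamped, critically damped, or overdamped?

Series springs: 1/k_eq = 3/21500, so k_eq = 21500/3 = 7167 N/m.
c_c = 2√(k_eq·m) = 2937 N·s/m; ζ = c/c_c = 949/2937 = 0.323.
Since ζ < 1 the system is underdamped.

underdamped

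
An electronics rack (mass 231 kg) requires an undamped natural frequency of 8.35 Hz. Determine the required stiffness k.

ω_n = 2πf_n = 2π × 8.35 = 52.46 rad/s.
k = m·ω_n² = 231 × 52.46² = 231 × 2753 = 635800 N/m.

636000 N/m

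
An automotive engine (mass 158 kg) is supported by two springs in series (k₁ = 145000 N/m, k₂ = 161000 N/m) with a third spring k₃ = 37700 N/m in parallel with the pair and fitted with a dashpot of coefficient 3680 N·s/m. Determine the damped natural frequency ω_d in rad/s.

24.2 rad/s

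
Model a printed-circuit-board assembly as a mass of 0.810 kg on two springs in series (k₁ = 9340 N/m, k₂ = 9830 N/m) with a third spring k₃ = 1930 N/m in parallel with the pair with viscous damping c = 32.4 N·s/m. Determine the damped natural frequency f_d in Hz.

14.1 Hz

Series pair: k_s = k₁k₂/(k₁+k₂) = (9340)(9830)/(9340 + 9830) = 4789 N/m. In parallel with k₃: k_eq = 4789 + 1930 = 6719 N/m.
ω_n = √(k_eq/m) = √(6719/0.810) = 91.08 rad/s.
Critical damping c_c = 2√(k_eq·m) = 2√(6719 × 0.810) = 147.5 N·s/m, so ζ = c/c_c = 32.4/147.5 = 0.2196.
ω_d = ω_n√(1 − ζ²) = 91.08 × √(1 − 0.0482) = 88.86 rad/s.
f_d = ω_d/(2π) = 14.14 Hz.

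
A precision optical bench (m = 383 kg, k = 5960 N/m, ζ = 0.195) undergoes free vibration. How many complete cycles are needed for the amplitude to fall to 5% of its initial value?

3 cycles

Logarithmic decrement δ = 2πζ/√(1 − ζ²) = 2π × 0.1950/√(1 − 0.0380) = 1.249.
x_n/x₀ = e^(−nδ) ≤ 0.05; take ln: n ≥ ln(1/0.05)/δ = 2.996/1.249 = 2.398.
So 3 complete cycles are required.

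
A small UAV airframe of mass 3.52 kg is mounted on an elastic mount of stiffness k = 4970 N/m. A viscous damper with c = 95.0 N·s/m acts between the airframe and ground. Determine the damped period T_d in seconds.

ω_n = √(k/m) = √(4970/3.52) = 37.58 rad/s.
Critical damping c_c = 2√(k·m) = 2√(4970 × 3.52) = 264.5 N·s/m, so ζ = c/c_c = 95.0/264.5 = 0.3591.
ω_d = ω_n√(1 − ζ²) = 37.58 × √(1 − 0.129) = 35.07 rad/s.
T_d = 2π/ω_d = 0.1792 s.

0.179 s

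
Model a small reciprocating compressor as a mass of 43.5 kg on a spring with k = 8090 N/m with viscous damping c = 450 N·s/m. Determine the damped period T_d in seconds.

ω_n = √(k/m) = √(8090/43.5) = 13.64 rad/s.
Critical damping c_c = 2√(k·m) = 2√(8090 × 43.5) = 1186 N·s/m, so ζ = c/c_c = 450/1186 = 0.3793.
ω_d = ω_n√(1 − ζ²) = 13.64 × √(1 − 0.144) = 12.62 rad/s.
T_d = 2π/ω_d = 0.4979 s.

0.498 s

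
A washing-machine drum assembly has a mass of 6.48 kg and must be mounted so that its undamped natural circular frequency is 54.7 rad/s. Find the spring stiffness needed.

19400 N/m

k = m·ω_n² = 6.48 × 54.70² = 6.48 × 2992 = 19390 N/m.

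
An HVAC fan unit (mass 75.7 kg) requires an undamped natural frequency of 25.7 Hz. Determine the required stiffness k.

1970000 N/m

ω_n = 2πf_n = 2π × 25.7 = 161.5 rad/s.
k = m·ω_n² = 75.7 × 161.5² = 75.7 × 26080 = 1974000 N/m.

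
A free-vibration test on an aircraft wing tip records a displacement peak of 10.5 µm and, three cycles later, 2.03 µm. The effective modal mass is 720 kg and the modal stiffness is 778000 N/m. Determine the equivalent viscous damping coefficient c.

Logarithmic decrement δ = (1/n)·ln(x₀/x_n) = (1/3)·ln(10.5/2.03) = (1/3)·ln(5.172) = 0.5478.
ζ = δ/√(4π² + δ²) = 0.5478/√(39.48 + 0.300) = 0.5478/6.307 = 0.08685.
c = ζ · 2√(km) = 0.08685 × 2√(778000 × 720) = 0.08685 × 47340 = 4111 N·s/m.

4110 N·s/m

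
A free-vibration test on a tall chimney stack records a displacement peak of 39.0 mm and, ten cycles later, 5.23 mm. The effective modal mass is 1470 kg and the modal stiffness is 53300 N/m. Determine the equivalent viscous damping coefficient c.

566 N·s/m

Logarithmic decrement δ = (1/n)·ln(x₀/x_n) = (1/10)·ln(39.0/5.23) = (1/10)·ln(7.457) = 0.2009.
ζ = δ/√(4π² + δ²) = 0.2009/√(39.48 + 0.0404) = 0.2009/6.286 = 0.03196.
c = ζ · 2√(km) = 0.03196 × 2√(53300 × 1470) = 0.03196 × 17700 = 565.8 N·s/m.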